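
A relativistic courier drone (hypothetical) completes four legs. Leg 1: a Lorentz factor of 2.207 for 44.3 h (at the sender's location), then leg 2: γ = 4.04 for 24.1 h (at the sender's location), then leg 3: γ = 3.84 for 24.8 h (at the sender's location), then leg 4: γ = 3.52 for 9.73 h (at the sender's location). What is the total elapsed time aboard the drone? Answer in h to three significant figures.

τ = 35.3 h

Leg 1: γ = 2.207; τ_1 = 44.3/2.207 = 20.07 h.
Leg 2: γ = 4.04; τ_2 = 24.1/4.040 = 5.965 h.
Leg 3: γ = 3.84; τ_3 = 24.8/3.840 = 6.458 h.
Leg 4: γ = 3.52; τ_4 = 9.73/3.520 = 2.764 h.
Total: 20.07 + 5.965 + 6.458 + 2.764 h.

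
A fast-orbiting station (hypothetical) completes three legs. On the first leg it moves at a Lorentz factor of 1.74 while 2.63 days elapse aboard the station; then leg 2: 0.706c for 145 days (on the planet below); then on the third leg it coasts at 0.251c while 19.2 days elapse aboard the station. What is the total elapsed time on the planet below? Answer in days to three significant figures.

Δt = 169 days

Leg 1: γ = 1.74; Δt_1 = 1.740 × 2.63 = 4.576 days.
Leg 2: 145 days is already measured on the planet below.
Leg 3: γ = 1/√(1 − 0.251²) = 1/√0.9370 = 1.033; Δt_3 = 1.033 × 19.2 = 19.83 days.
Total: 4.576 + 145.0 + 19.83 days.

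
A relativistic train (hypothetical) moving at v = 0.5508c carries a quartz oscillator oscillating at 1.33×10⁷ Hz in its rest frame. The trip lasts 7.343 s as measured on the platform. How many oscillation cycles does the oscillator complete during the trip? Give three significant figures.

γ = 1/√(1 − 0.5508²) = 1/√0.6966 = 1.198
The oscillator's own cycle count is N = f × τ where τ is the proper time on the train. τ = Δt/γ = 7.343/1.198 = 6.129 s = 6.129×10⁰ s.
N = 1.33×10⁷ × 6.129×10⁰ = 8.151×10⁷.

N = 8.15×10⁷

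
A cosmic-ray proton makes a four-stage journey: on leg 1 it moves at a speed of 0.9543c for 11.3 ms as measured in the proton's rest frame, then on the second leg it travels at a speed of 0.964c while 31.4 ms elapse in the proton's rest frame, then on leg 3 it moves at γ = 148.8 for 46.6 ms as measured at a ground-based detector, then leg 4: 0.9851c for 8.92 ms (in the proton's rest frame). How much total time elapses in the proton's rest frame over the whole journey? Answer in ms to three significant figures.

Leg 1: 11.3 ms is already measured in the proton's rest frame.
Leg 2: 31.4 ms is already measured in the proton's rest frame.
Leg 3: γ = 148.8; τ_3 = 46.6/148.8 = 0.3132 ms.
Leg 4: 8.92 ms is already measured in the proton's rest frame.
Total: 11.30 + 31.40 + 0.3132 + 8.920 ms.

τ = 51.9 ms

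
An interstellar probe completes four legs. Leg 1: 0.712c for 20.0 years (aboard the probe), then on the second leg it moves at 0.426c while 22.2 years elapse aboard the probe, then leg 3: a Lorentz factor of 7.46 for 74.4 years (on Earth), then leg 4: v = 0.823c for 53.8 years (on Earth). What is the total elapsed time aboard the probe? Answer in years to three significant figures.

τ = 82.7 years

Leg 1: 20.0 years is already measured aboard the probe.
Leg 2: 22.2 years is already measured aboard the probe.
Leg 3: γ = 7.46; τ_3 = 74.4/7.460 = 9.973 years.
Leg 4: γ = 1/√(1 − 0.823²) = 1/√0.3227 = 1.760; τ_4 = 53.8/1.760 = 30.56 years.
Total: 20.00 + 22.20 + 9.973 + 30.56 years.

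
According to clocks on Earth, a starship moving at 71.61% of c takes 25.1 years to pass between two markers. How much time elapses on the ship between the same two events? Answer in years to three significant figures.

β = 0.7161; γ = 1/√(1 − 0.7161²) = 1/√0.4872 = 1.433
The interval measured on Earth is the dilated one; the clock on the ship measures the proper time τ = Δt/γ = 25.1/1.433 years.

τ = 17.5 years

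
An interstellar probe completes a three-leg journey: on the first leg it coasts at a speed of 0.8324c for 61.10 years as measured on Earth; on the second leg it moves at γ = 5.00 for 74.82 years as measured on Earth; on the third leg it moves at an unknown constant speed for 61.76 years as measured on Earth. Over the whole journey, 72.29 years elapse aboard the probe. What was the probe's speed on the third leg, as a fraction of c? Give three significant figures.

β = 0.925

Leg 1: γ = 1/√(1 − 0.8324²) = 1/√0.3071 = 1.804; τ_1 = 61.10/1.804 = 33.86 years.
Leg 2: γ = 5.00; τ_2 = 74.82/5.000 = 14.96 years.
Leg 3: speed unknown; τ_3 = 61.76/γ_3.
Total proper time: 33.86 + 14.96 + τ_3 = 72.29, so τ_3 = 72.29 − 48.82 = 23.47 years.
γ_3 = 61.76/23.47 = 2.632; β = √(1 − 1/γ²) = √0.8556.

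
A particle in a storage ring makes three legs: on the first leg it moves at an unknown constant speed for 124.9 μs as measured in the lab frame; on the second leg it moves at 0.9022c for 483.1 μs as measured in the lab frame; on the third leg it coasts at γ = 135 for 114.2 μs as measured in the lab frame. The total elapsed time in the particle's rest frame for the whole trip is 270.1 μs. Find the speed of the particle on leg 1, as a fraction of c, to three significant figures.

Leg 1: speed unknown; τ_1 = 124.9/γ_1.
Leg 2: γ = 1/√(1 − 0.9022²) = 1/√0.1860 = 2.318; τ_2 = 483.1/2.318 = 208.4 μs.
Leg 3: γ = 135; τ_3 = 114.2/135.0 = 0.8459 μs.
Total proper time: τ_1 + 208.4 + 0.8459 = 270.1, so τ_1 = 270.1 − 209.2 = 60.88 μs.
γ_1 = 124.9/60.88 = 2.051; β = √(1 − 1/γ²) = √0.7624.

β = 0.873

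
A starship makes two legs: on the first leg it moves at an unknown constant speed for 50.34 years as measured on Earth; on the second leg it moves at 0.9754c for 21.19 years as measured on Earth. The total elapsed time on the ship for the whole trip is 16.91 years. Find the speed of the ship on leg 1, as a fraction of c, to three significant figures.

β = 0.970

Leg 1: speed unknown; τ_1 = 50.34/γ_1.
Leg 2: γ = 1/√(1 − 0.9754²) = 1/√0.04859 = 4.536; τ_2 = 21.19/4.536 = 4.671 years.
Total proper time: τ_1 + 4.671 = 16.91, so τ_1 = 16.91 − 4.671 = 12.24 years.
γ_1 = 50.34/12.24 = 4.113; β = √(1 − 1/γ²) = √0.9409.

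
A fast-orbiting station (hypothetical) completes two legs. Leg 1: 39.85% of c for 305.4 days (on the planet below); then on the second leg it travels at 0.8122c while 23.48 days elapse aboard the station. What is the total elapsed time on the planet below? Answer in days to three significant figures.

Leg 1: 305.4 days is already measured on the planet below.
Leg 2: γ = 1/√(1 − 0.8122²) = 1/√0.3403 = 1.714; Δt_2 = 1.714 × 23.48 = 40.25 days.
Total: 305.4 + 40.25 days.

Δt = 346 days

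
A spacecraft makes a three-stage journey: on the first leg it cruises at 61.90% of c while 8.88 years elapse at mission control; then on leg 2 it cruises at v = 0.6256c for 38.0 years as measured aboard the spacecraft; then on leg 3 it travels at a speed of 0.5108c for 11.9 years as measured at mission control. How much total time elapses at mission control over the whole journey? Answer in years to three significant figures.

Leg 1: 8.88 years is already measured at mission control.
Leg 2: γ = 1/√(1 − 0.6256²) = 1/√0.6086 = 1.282; Δt_2 = 1.282 × 38.0 = 48.71 years.
Leg 3: 11.9 years is already measured at mission control.
Total: 8.880 + 48.71 + 11.90 years.

Δt = 69.5 years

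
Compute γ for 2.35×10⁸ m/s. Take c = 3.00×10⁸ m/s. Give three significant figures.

γ = 1.61

β = 2.35×10⁸/3.00×10⁸ = 0.7833; γ = 1/√(1 − 0.7833²) = 1.609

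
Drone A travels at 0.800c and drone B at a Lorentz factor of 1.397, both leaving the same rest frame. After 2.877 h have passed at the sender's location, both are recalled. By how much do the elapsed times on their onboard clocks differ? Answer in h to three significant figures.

|τ_A − τ_B| = 0.333 h

A: γ = 1/√(1 − 0.800²) = 5/3 ≈ 1.667; τ_A = 2.877/1.667 = 1.726 h.
B: γ = 1.397; τ_B = 2.877/1.397 = 2.059 h.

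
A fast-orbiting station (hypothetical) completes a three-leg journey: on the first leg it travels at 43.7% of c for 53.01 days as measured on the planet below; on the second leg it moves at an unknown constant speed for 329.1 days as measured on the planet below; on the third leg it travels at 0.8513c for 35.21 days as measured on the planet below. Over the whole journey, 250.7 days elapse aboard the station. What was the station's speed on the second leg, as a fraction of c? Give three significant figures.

β = 0.828

Leg 1: β = 0.437; γ = 1/√(1 − 0.437²) = 1/√0.8090 = 1.112; τ_1 = 53.01/1.112 = 47.68 days.
Leg 2: speed unknown; τ_2 = 329.1/γ_2.
Leg 3: γ = 1/√(1 − 0.8513²) = 1/√0.2753 = 1.906; τ_3 = 35.21/1.906 = 18.47 days.
Total proper time: 47.68 + τ_2 + 18.47 = 250.7, so τ_2 = 250.7 − 66.15 = 184.5 days.
γ_2 = 329.1/184.5 = 1.783; β = √(1 − 1/γ²) = √0.6856.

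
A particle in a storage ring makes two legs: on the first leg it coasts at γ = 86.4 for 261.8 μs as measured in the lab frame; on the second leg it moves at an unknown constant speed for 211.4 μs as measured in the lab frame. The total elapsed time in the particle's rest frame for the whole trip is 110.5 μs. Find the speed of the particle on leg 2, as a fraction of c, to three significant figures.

Leg 1: γ = 86.4; τ_1 = 261.8/86.40 = 3.030 μs.
Leg 2: speed unknown; τ_2 = 211.4/γ_2.
Total proper time: 3.030 + τ_2 = 110.5, so τ_2 = 110.5 − 3.030 = 107.5 μs.
γ_2 = 211.4/107.5 = 1.967; β = √(1 − 1/γ²) = √0.7416.

β = 0.861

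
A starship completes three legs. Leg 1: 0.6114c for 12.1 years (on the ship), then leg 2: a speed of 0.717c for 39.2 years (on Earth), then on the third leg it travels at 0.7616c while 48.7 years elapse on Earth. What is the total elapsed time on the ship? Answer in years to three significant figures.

Leg 1: 12.1 years is already measured on the ship.
Leg 2: γ = 1/√(1 − 0.717²) = 1/√0.4859 = 1.435; τ_2 = 39.2/1.435 = 27.33 years.
Leg 3: γ = 1/√(1 − 0.7616²) = 1/√0.4200 = 1.543; τ_3 = 48.7/1.543 = 31.56 years.
Total: 12.10 + 27.33 + 31.56 years.

τ = 71.0 years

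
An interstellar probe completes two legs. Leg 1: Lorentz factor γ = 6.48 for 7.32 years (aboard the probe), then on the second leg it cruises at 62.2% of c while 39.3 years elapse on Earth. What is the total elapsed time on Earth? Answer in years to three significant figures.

Leg 1: γ = 6.48; Δt_1 = 6.480 × 7.32 = 47.43 years.
Leg 2: 39.3 years is already measured on Earth.
Total: 47.43 + 39.30 years.

Δt = 86.7 years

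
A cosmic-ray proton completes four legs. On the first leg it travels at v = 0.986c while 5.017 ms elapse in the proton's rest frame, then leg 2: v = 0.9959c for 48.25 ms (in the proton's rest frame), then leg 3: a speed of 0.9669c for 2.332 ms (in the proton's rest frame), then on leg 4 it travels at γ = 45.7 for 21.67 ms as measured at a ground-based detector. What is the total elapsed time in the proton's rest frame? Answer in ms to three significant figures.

Leg 1: 5.017 ms is already measured in the proton's rest frame.
Leg 2: 48.25 ms is already measured in the proton's rest frame.
Leg 3: 2.332 ms is already measured in the proton's rest frame.
Leg 4: γ = 45.7; τ_4 = 21.67/45.70 = 0.4742 ms.
Total: 5.017 + 48.25 + 2.332 + 0.4742 ms.

τ = 56.1 ms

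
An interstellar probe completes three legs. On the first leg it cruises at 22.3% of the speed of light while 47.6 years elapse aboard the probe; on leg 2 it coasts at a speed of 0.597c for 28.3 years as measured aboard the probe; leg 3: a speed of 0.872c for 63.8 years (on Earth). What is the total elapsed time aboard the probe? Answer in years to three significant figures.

Leg 1: 47.6 years is already measured aboard the probe.
Leg 2: 28.3 years is already measured aboard the probe.
Leg 3: γ = 1/√(1 − 0.872²) = 1/√0.2396 = 2.043; τ_3 = 63.8/2.043 = 31.23 years.
Total: 47.60 + 28.30 + 31.23 years.

τ = 107 years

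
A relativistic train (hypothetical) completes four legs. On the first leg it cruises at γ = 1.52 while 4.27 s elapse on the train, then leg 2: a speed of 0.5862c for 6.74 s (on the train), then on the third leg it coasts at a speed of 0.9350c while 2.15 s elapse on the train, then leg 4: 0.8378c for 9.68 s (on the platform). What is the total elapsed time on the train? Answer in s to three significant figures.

Leg 1: 4.27 s is already measured on the train.
Leg 2: 6.74 s is already measured on the train.
Leg 3: 2.15 s is already measured on the train.
Leg 4: γ = 1/√(1 − 0.8378²) = 1/√0.2981 = 1.832; τ_4 = 9.68/1.832 = 5.285 s.
Total: 4.270 + 6.740 + 2.150 + 5.285 s.

τ = 18.4 s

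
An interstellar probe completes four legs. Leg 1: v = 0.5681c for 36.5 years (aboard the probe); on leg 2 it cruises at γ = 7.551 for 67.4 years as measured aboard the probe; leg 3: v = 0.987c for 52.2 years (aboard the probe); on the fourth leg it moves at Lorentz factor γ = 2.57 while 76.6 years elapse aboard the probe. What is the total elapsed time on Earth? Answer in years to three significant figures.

Δt = 1070 years

Leg 1: γ = 1/√(1 − 0.5681²) = 1/√0.6773 = 1.215; Δt_1 = 1.215 × 36.5 = 44.35 years.
Leg 2: γ = 7.551; Δt_2 = 7.551 × 67.4 = 508.9 years.
Leg 3: γ = 1/√(1 − 0.987²) = 1/√0.02583 = 6.222; Δt_3 = 6.222 × 52.2 = 324.8 years.
Leg 4: γ = 2.57; Δt_4 = 2.570 × 76.6 = 196.9 years.
Total: 44.35 + 508.9 + 324.8 + 196.9 years.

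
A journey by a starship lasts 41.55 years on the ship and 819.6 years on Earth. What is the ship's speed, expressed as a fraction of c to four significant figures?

The proper time is measured on the ship (both events occur at the ship's location); Δt is measured on Earth. γ = Δt/τ = 819.6/41.55 = 19.73.
β = √(1 − 1/γ²) = √(1 − 0.002570) = √0.9974

β = 0.9987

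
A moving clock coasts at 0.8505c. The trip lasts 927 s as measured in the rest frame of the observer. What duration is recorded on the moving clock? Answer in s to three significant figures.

γ = 1/√(1 − 0.8505²) = 1/√0.2766 = 1.901
The interval measured in the rest frame of the observer is the dilated one; the clock on the moving clock measures the proper time τ = Δt/γ = 927/1.901 s.

τ = 488 s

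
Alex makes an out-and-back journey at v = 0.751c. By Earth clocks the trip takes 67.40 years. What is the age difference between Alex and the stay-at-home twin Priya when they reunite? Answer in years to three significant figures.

γ = 1/√(1 − 0.751²) = 1/√0.4360 = 1.514
Alex's elapsed proper time: τ = 67.40/1.514 = 44.50 years.
Age gap = Δt − τ = 67.40 − 44.50 years.

Δt − τ = 22.9 years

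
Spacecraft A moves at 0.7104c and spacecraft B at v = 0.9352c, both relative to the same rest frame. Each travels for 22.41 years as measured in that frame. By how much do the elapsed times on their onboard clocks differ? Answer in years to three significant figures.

A: γ = 1/√(1 − 0.7104²) = 1/√0.4953 = 1.421; τ_A = 22.41/1.421 = 15.77 years.
B: γ = 1/√(1 − 0.9352²) = 1/√0.1254 = 2.824; τ_B = 22.41/2.824 = 7.936 years.

|τ_A − τ_B| = 7.84 years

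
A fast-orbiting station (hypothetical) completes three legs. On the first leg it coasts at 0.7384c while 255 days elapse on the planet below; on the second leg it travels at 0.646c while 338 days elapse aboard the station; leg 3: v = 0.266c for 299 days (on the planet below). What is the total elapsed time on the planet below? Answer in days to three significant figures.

Δt = 997 days

Leg 1: 255 days is already measured on the planet below.
Leg 2: γ = 1/√(1 − 0.646²) = 1/√0.5827 = 1.310; Δt_2 = 1.310 × 338 = 442.8 days.
Leg 3: 299 days is already measured on the planet below.
Total: 255.0 + 442.8 + 299.0 days.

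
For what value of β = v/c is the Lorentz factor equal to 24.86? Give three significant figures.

β = 0.999

β = √(1 − 1/γ²) = √(1 − 1/24.86²) = √(1 − 0.001618) = √0.9984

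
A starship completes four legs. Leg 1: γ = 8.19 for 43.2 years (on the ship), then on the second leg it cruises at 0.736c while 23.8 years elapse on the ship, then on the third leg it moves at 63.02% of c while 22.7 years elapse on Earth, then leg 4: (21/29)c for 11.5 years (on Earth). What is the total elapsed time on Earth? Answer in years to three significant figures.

Leg 1: γ = 8.19; Δt_1 = 8.190 × 43.2 = 353.8 years.
Leg 2: γ = 1/√(1 − 0.736²) = 1/√0.4583 = 1.477; Δt_2 = 1.477 × 23.8 = 35.16 years.
Leg 3: 22.7 years is already measured on Earth.
Leg 4: 11.5 years is already measured on Earth.
Total: 353.8 + 35.16 + 22.70 + 11.50 years.

Δt = 423 years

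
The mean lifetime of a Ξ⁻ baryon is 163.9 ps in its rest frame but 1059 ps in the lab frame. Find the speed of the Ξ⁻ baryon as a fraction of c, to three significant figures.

β = 0.988

γ = Δt/τ₀ = 1059/163.9 = 6.461
β = √(1 − 1/γ²) = √(1 − 0.02395) = √0.9760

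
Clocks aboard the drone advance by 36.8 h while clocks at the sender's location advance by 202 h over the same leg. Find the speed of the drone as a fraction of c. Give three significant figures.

β = 0.983

The proper time is measured aboard the drone (both events occur at the drone's location); Δt is measured at the sender's location. γ = Δt/τ = 202/36.8 = 5.489.
β = √(1 − 1/γ²) = √(1 − 0.03319) = √0.9668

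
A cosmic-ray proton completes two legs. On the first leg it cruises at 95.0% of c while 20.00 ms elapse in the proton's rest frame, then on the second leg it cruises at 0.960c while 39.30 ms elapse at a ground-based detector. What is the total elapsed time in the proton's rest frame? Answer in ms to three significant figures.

Leg 1: 20.00 ms is already measured in the proton's rest frame.
Leg 2: γ = 1/√(1 − 0.960²) = 25/7 ≈ 3.571; τ_2 = 39.30/3.571 = 11.00 ms.
Total: 20.00 + 11.00 ms.

τ = 31.0 ms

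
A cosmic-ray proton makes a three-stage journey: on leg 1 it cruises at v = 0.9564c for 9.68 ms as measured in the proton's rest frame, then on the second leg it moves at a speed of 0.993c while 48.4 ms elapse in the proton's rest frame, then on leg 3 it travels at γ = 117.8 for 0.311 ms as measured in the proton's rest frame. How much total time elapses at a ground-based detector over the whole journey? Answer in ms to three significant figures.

Leg 1: γ = 1/√(1 − 0.9564²) = 1/√0.08530 = 3.424; Δt_1 = 3.424 × 9.68 = 33.14 ms.
Leg 2: γ = 1/√(1 − 0.993²) = 1/√0.01395 = 8.466; Δt_2 = 8.466 × 48.4 = 409.8 ms.
Leg 3: γ = 117.8; Δt_3 = 117.8 × 0.311 = 36.64 ms.
Total: 33.14 + 409.8 + 36.64 ms.

Δt = 480 ms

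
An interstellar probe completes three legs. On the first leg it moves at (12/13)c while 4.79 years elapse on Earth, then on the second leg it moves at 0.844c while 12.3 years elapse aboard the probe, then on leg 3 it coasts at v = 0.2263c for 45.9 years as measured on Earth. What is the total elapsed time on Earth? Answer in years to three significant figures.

Δt = 73.6 years

Leg 1: 4.79 years is already measured on Earth.
Leg 2: γ = 1/√(1 − 0.844²) = 1/√0.2877 = 1.864; Δt_2 = 1.864 × 12.3 = 22.93 years.
Leg 3: 45.9 years is already measured on Earth.
Total: 4.790 + 22.93 + 45.90 years.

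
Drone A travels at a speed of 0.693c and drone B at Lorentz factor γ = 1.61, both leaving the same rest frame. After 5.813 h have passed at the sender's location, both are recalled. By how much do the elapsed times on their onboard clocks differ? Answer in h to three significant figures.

A: γ = 1/√(1 − 0.693²) = 1/√0.5198 = 1.387; τ_A = 5.813/1.387 = 4.191 h.
B: γ = 1.61; τ_B = 5.813/1.610 = 3.611 h.

|τ_A − τ_B| = 0.580 h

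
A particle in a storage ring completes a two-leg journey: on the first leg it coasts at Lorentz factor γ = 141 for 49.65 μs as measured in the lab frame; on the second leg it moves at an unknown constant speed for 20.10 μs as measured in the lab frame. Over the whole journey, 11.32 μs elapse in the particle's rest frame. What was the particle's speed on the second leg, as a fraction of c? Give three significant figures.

Leg 1: γ = 141; τ_1 = 49.65/141.0 = 0.3521 μs.
Leg 2: speed unknown; τ_2 = 20.10/γ_2.
Total proper time: 0.3521 + τ_2 = 11.32, so τ_2 = 11.32 − 0.3521 = 10.97 μs.
γ_2 = 20.10/10.97 = 1.833; β = √(1 − 1/γ²) = √0.7022.

β = 0.838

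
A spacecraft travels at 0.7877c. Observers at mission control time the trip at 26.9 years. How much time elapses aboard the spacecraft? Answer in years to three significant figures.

γ = 1/√(1 − 0.7877²) = 1/√0.3795 = 1.623
The interval measured at mission control is the dilated one; the clock aboard the spacecraft measures the proper time τ = Δt/γ = 26.9/1.623 years.

τ = 16.6 years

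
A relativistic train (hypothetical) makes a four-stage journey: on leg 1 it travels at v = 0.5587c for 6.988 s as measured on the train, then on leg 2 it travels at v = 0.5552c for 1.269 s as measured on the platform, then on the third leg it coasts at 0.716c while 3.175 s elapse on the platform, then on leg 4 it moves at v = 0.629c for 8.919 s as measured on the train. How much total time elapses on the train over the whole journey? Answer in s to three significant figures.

Leg 1: 6.988 s is already measured on the train.
Leg 2: γ = 1/√(1 − 0.5552²) = 1/√0.6918 = 1.202; τ_2 = 1.269/1.202 = 1.055 s.
Leg 3: γ = 1/√(1 − 0.716²) = 1/√0.4873 = 1.432; τ_3 = 3.175/1.432 = 2.216 s.
Leg 4: 8.919 s is already measured on the train.
Total: 6.988 + 1.055 + 2.216 + 8.919 s.

τ = 19.2 s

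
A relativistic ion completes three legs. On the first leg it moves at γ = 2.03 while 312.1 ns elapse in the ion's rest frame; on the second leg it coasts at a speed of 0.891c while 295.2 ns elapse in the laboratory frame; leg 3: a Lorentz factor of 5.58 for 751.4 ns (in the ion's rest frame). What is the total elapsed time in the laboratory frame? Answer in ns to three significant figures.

Δt = 5120 ns

Leg 1: γ = 2.03; Δt_1 = 2.030 × 312.1 = 633.6 ns.
Leg 2: 295.2 ns is already measured in the laboratory frame.
Leg 3: γ = 5.58; Δt_3 = 5.580 × 751.4 = 4193 ns.
Total: 633.6 + 295.2 + 4193 ns.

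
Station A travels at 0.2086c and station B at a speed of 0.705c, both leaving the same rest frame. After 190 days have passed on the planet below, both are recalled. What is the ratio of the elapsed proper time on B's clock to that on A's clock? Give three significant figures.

τ_B/τ_A = 0.725

A: γ = 1/√(1 − 0.2086²) = 1/√0.9565 = 1.022. B: γ = 1/√(1 − 0.705²) = 1/√0.5030 = 1.410.
τ_A/τ_B = γ_B/γ_A = 1.410/1.022 = 1.379, so τ_B/τ_A = 0.7252.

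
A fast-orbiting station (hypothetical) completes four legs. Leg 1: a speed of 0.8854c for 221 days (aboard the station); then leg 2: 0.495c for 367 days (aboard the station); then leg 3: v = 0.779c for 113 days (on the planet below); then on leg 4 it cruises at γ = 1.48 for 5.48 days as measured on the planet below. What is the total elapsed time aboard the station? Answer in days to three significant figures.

τ = 663 days

Leg 1: 221 days is already measured aboard the station.
Leg 2: 367 days is already measured aboard the station.
Leg 3: γ = 1/√(1 − 0.779²) = 1/√0.3932 = 1.595; τ_3 = 113/1.595 = 70.85 days.
Leg 4: γ = 1.48; τ_4 = 5.48/1.480 = 3.703 days.
Total: 221.0 + 367.0 + 70.85 + 3.703 days.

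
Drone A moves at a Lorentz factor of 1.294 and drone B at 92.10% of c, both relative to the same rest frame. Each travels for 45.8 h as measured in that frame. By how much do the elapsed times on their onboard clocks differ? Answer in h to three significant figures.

|τ_A − τ_B| = 17.6 h

A: γ = 1.294; τ_A = 45.8/1.294 = 35.39 h.
B: β = 0.9210; γ = 1/√(1 − 0.9210²) = 1/√0.1518 = 2.567; τ_B = 45.8/2.567 = 17.84 h.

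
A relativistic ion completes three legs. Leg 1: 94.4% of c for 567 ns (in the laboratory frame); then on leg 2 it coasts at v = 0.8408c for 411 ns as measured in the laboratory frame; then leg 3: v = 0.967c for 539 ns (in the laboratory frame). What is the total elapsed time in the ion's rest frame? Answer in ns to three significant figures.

Leg 1: β = 0.944; γ = 1/√(1 − 0.944²) = 1/√0.1089 = 3.031; τ_1 = 567/3.031 = 187.1 ns.
Leg 2: γ = 1/√(1 − 0.8408²) = 1/√0.2931 = 1.847; τ_2 = 411/1.847 = 222.5 ns.
Leg 3: γ = 1/√(1 − 0.967²) = 1/√0.06491 = 3.925; τ_3 = 539/3.925 = 137.3 ns.
Total: 187.1 + 222.5 + 137.3 ns.

τ = 547 ns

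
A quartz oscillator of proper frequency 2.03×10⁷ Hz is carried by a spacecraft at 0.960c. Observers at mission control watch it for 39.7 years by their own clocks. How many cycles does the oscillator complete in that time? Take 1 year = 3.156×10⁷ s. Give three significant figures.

N = 7.12×10¹⁵

γ = 1/√(1 − 0.960²) = 25/7 ≈ 3.571
During 39.7 years of lab time, the oscillator's proper time advances by τ = Δt/γ = 39.7/3.571 = 11.12 years = 3.508×10⁸ s.
N = f × τ = 2.03×10⁷ × 3.508×10⁸ = 7.122×10¹⁵.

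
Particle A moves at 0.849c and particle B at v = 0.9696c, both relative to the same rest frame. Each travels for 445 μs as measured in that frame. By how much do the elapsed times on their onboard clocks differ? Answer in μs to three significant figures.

|τ_A − τ_B| = 126 μs

A: γ = 1/√(1 − 0.849²) = 1/√0.2792 = 1.893; τ_A = 445/1.893 = 235.1 μs.
B: γ = 1/√(1 − 0.9696²) = 1/√0.05988 = 4.087; τ_B = 445/4.087 = 108.9 μs.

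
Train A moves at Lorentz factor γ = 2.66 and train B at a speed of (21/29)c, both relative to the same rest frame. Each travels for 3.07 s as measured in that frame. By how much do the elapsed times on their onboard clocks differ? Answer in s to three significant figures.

|τ_A − τ_B| = 0.963 s

A: γ = 2.66; τ_A = 3.07/2.660 = 1.154 s.
B: γ = 1/√(1 − (21/29)²) = 29/20 = 1.450; τ_B = 3.07/1.450 = 2.117 s.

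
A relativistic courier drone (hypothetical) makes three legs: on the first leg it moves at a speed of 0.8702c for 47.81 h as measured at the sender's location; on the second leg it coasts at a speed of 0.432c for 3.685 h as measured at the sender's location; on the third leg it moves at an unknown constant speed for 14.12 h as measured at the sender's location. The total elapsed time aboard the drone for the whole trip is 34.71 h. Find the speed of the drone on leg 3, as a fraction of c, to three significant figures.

β = 0.832

Leg 1: γ = 1/√(1 − 0.8702²) = 1/√0.2428 = 2.030; τ_1 = 47.81/2.030 = 23.56 h.
Leg 2: γ = 1/√(1 − 0.432²) = 1/√0.8134 = 1.109; τ_2 = 3.685/1.109 = 3.323 h.
Leg 3: speed unknown; τ_3 = 14.12/γ_3.
Total proper time: 23.56 + 3.323 + τ_3 = 34.71, so τ_3 = 34.71 − 26.88 = 7.831 h.
γ_3 = 14.12/7.831 = 1.803; β = √(1 − 1/γ²) = √0.6924.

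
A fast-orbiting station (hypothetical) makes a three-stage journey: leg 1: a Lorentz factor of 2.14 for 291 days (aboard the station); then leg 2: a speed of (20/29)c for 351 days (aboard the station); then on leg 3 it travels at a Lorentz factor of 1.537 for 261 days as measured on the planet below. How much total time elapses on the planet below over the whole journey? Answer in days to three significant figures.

Leg 1: γ = 2.14; Δt_1 = 2.140 × 291 = 622.7 days.
Leg 2: γ = 1/√(1 − (20/29)²) = 29/21 ≈ 1.381; Δt_2 = 1.381 × 351 = 484.7 days.
Leg 3: 261 days is already measured on the planet below.
Total: 622.7 + 484.7 + 261.0 days.

Δt = 1370 days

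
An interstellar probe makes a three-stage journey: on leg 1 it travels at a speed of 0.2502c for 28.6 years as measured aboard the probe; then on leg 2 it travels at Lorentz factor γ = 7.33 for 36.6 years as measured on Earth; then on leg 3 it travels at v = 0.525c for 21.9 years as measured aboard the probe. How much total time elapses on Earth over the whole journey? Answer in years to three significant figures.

Δt = 91.9 years

Leg 1: γ = 1/√(1 − 0.2502²) = 1/√0.9374 = 1.033; Δt_1 = 1.033 × 28.6 = 29.54 years.
Leg 2: 36.6 years is already measured on Earth.
Leg 3: γ = 1/√(1 − 0.525²) = 1/√0.7244 = 1.175; Δt_3 = 1.175 × 21.9 = 25.73 years.
Total: 29.54 + 36.60 + 25.73 years.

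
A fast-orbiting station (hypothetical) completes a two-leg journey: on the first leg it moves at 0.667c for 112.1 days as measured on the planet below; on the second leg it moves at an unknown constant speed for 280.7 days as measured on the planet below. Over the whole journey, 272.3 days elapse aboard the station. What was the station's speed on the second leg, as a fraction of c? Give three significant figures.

β = 0.740

Leg 1: γ = 1/√(1 − 0.667²) = 1/√0.5551 = 1.342; τ_1 = 112.1/1.342 = 83.52 days.
Leg 2: speed unknown; τ_2 = 280.7/γ_2.
Total proper time: 83.52 + τ_2 = 272.3, so τ_2 = 272.3 − 83.52 = 188.8 days.
γ_2 = 280.7/188.8 = 1.487; β = √(1 − 1/γ²) = √0.5477.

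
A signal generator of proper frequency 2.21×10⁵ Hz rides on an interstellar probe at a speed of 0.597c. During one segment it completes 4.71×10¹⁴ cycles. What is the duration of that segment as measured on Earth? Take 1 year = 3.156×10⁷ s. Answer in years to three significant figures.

γ = 1/√(1 − 0.597²) = 1/√0.6436 = 1.247
Proper time for N cycles: τ = N/f = 4.71×10¹⁴/(2.21×10⁵) = 2.131×10⁹ s = 67.53 years.
Lab-frame duration Δt = γτ = 1.247 × 67.53 = 84.18 years.

Δt = 84.2 years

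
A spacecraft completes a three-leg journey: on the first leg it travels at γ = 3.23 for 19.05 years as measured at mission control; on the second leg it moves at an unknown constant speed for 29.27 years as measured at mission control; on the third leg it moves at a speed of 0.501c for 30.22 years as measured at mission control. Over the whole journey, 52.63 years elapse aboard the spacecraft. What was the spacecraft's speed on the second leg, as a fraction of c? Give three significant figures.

Leg 1: γ = 3.23; τ_1 = 19.05/3.230 = 5.898 years.
Leg 2: speed unknown; τ_2 = 29.27/γ_2.
Leg 3: γ = 1/√(1 − 0.501²) = 1/√0.7490 = 1.155; τ_3 = 30.22/1.155 = 26.15 years.
Total proper time: 5.898 + τ_2 + 26.15 = 52.63, so τ_2 = 52.63 − 32.05 = 20.58 years.
γ_2 = 29.27/20.58 = 1.422; β = √(1 − 1/γ²) = √0.5057.

β = 0.711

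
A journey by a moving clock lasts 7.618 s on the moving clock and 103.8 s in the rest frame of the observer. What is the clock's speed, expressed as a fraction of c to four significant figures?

β = 0.9973

The proper time is measured on the moving clock (both events occur at the clock's location); Δt is measured in the rest frame of the observer. γ = Δt/τ = 103.8/7.618 = 13.63.
β = √(1 − 1/γ²) = √(1 − 0.005386) = √0.9946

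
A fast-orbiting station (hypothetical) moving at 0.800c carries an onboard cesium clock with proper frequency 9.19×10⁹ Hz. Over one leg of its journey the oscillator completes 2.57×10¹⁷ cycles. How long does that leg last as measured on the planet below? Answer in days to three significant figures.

Δt = 539 days

γ = 1/√(1 − 0.800²) = 5/3 ≈ 1.667
Proper time for N cycles: τ = N/f = 2.57×10¹⁷/(9.19×10⁹) = 2.797×10⁷ s = 323.7 days.
Lab-frame duration Δt = γτ = 1.667 × 323.7 = 539.5 days.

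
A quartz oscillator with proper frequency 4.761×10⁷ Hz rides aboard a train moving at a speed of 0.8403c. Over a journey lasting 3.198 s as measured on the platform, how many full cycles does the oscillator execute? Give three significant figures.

N = 8.25×10⁷

γ = 1/√(1 − 0.8403²) = 1/√0.2939 = 1.845
The oscillator's own cycle count is N = f × τ where τ is the proper time on the train. τ = Δt/γ = 3.198/1.845 = 1.734 s = 1.734×10⁰ s.
N = 4.761×10⁷ × 1.734×10⁰ = 8.254×10⁷.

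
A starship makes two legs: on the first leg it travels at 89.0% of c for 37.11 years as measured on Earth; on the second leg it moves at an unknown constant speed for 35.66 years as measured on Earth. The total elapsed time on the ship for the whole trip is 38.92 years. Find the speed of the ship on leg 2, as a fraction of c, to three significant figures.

Leg 1: β = 0.890; γ = 1/√(1 − 0.890²) = 1/√0.2079 = 2.193; τ_1 = 37.11/2.193 = 16.92 years.
Leg 2: speed unknown; τ_2 = 35.66/γ_2.
Total proper time: 16.92 + τ_2 = 38.92, so τ_2 = 38.92 − 16.92 = 22.00 years.
γ_2 = 35.66/22.00 = 1.621; β = √(1 − 1/γ²) = √0.6194.

β = 0.787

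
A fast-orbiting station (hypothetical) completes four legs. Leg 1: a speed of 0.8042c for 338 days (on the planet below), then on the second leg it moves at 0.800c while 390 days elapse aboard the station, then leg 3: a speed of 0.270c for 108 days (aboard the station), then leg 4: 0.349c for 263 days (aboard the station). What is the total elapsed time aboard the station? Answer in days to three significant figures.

Leg 1: γ = 1/√(1 − 0.8042²) = 1/√0.3533 = 1.682; τ_1 = 338/1.682 = 200.9 days.
Leg 2: 390 days is already measured aboard the station.
Leg 3: 108 days is already measured aboard the station.
Leg 4: 263 days is already measured aboard the station.
Total: 200.9 + 390.0 + 108.0 + 263.0 days.

τ = 962 days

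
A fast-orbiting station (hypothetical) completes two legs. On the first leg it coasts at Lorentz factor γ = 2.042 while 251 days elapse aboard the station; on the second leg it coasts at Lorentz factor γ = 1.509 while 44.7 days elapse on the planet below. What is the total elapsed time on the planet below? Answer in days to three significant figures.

Leg 1: γ = 2.042; Δt_1 = 2.042 × 251 = 512.5 days.
Leg 2: 44.7 days is already measured on the planet below.
Total: 512.5 + 44.70 days.

Δt = 557 days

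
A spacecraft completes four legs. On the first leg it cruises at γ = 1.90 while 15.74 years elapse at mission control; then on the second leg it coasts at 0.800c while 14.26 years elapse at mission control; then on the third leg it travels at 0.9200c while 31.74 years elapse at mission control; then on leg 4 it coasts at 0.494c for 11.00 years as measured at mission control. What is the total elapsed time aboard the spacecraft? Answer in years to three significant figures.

Leg 1: γ = 1.90; τ_1 = 15.74/1.900 = 8.284 years.
Leg 2: γ = 1/√(1 − 0.800²) = 5/3 ≈ 1.667; τ_2 = 14.26/1.667 = 8.556 years.
Leg 3: γ = 1/√(1 − 0.9200²) = 1/√0.1536 = 2.552; τ_3 = 31.74/2.552 = 12.44 years.
Leg 4: γ = 1/√(1 − 0.494²) = 1/√0.7560 = 1.150; τ_4 = 11.00/1.150 = 9.564 years.
Total: 8.284 + 8.556 + 12.44 + 9.564 years.

τ = 38.8 years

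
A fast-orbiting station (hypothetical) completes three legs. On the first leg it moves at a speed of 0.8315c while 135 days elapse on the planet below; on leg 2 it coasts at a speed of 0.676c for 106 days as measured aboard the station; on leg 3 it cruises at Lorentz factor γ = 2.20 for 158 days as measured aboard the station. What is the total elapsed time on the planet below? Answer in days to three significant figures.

Leg 1: 135 days is already measured on the planet below.
Leg 2: γ = 1/√(1 − 0.676²) = 1/√0.5430 = 1.357; Δt_2 = 1.357 × 106 = 143.8 days.
Leg 3: γ = 2.20; Δt_3 = 2.200 × 158 = 347.6 days.
Total: 135.0 + 143.8 + 347.6 days.

Δt = 626 days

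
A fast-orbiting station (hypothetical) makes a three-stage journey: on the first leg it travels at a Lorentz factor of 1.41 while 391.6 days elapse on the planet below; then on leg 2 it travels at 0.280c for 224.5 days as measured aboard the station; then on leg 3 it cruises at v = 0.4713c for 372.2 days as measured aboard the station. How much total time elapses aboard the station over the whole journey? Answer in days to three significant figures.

τ = 874 days

Leg 1: γ = 1.41; τ_1 = 391.6/1.410 = 277.7 days.
Leg 2: 224.5 days is already measured aboard the station.
Leg 3: 372.2 days is already measured aboard the station.
Total: 277.7 + 224.5 + 372.2 days.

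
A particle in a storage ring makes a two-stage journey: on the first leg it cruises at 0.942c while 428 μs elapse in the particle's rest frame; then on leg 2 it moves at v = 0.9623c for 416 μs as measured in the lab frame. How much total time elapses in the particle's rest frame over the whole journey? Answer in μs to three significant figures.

Leg 1: 428 μs is already measured in the particle's rest frame.
Leg 2: γ = 1/√(1 − 0.9623²) = 1/√0.07398 = 3.677; τ_2 = 416/3.677 = 113.1 μs.
Total: 428.0 + 113.1 μs.

τ = 541 μs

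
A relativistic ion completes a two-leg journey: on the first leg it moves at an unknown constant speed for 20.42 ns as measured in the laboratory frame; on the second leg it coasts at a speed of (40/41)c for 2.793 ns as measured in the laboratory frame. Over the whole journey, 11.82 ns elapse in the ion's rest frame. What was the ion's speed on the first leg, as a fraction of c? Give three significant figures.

Leg 1: speed unknown; τ_1 = 20.42/γ_1.
Leg 2: γ = 1/√(1 − (40/41)²) = 41/9 ≈ 4.556; τ_2 = 2.793/4.556 = 0.6131 ns.
Total proper time: τ_1 + 0.6131 = 11.82, so τ_1 = 11.82 − 0.6131 = 11.21 ns.
γ_1 = 20.42/11.21 = 1.822; β = √(1 − 1/γ²) = √0.6988.

β = 0.836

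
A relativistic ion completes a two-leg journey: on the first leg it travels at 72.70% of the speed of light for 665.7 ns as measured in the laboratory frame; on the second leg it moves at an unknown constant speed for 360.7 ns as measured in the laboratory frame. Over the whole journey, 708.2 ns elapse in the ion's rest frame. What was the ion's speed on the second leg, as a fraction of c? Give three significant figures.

β = 0.718

Leg 1: β = 0.7270; γ = 1/√(1 − 0.7270²) = 1/√0.4715 = 1.456; τ_1 = 665.7/1.456 = 457.1 ns.
Leg 2: speed unknown; τ_2 = 360.7/γ_2.
Total proper time: 457.1 + τ_2 = 708.2, so τ_2 = 708.2 − 457.1 = 251.1 ns.
γ_2 = 360.7/251.1 = 1.436; β = √(1 − 1/γ²) = √0.5154.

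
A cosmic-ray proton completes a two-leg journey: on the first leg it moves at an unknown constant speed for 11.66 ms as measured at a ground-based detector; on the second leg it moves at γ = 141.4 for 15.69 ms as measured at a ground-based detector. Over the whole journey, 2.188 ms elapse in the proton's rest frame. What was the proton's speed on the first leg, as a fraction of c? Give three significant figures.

β = 0.984

Leg 1: speed unknown; τ_1 = 11.66/γ_1.
Leg 2: γ = 141.4; τ_2 = 15.69/141.4 = 0.1110 ms.
Total proper time: τ_1 + 0.1110 = 2.188, so τ_1 = 2.188 − 0.1110 = 2.077 ms.
γ_1 = 11.66/2.077 = 5.614; β = √(1 − 1/γ²) = √0.9683.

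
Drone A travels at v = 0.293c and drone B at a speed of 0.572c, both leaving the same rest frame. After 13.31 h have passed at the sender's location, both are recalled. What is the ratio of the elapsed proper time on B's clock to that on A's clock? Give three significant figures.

τ_B/τ_A = 0.858

A: γ = 1/√(1 − 0.293²) = 1/√0.9142 = 1.046. B: γ = 1/√(1 − 0.572²) = 1/√0.6728 = 1.219.
τ_A/τ_B = γ_B/γ_A = 1.219/1.046 = 1.166, so τ_B/τ_A = 0.8579.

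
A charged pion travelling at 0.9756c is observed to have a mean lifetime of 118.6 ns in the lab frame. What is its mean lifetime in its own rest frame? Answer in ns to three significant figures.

γ = 1/√(1 − 0.9756²) = 1/√0.04820 = 4.555
The lab-frame lifetime is the dilated interval; the proper lifetime is τ₀ = Δt/γ = 118.6/4.555 ns.

τ₀ = 26.0 ns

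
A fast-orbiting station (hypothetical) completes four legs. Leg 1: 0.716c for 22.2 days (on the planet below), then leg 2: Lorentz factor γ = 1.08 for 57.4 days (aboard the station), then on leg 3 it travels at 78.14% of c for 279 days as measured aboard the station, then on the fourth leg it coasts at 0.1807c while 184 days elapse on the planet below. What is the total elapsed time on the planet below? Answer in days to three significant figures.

Leg 1: 22.2 days is already measured on the planet below.
Leg 2: γ = 1.08; Δt_2 = 1.080 × 57.4 = 61.99 days.
Leg 3: β = 0.7814; γ = 1/√(1 − 0.7814²) = 1/√0.3894 = 1.602; Δt_3 = 1.602 × 279 = 447.1 days.
Leg 4: 184 days is already measured on the planet below.
Total: 22.20 + 61.99 + 447.1 + 184.0 days.

Δt = 715 days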